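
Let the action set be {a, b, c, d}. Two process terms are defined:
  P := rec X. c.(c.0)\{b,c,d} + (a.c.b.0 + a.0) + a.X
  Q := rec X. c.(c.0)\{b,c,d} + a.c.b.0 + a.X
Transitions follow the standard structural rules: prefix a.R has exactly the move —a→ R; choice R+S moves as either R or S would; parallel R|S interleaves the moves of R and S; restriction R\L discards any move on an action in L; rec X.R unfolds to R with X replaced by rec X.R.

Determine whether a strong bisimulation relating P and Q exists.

NO

P's transition system — 5 states:
  m0 = rec X. c.(c.0)\{b,c,d} + (a.c.b.0 + a.0) + a.X ⊢ —a→ m0, —a→ m1, —a→ m2, —c→ m3
  m1 = 0 ⊢ deadlocked
  m2 = c.b.0 ⊢ —c→ m4
  m3 = (c.0)\{b,c,d} ⊢ deadlocked
  m4 = b.0 ⊢ —b→ m1
Q's transition system — 5 states:
  n0 = rec X. c.(c.0)\{b,c,d} + a.c.b.0 + a.X ⊢ —a→ n0, —a→ n1, —c→ n2
  n1 = c.b.0 ⊢ —c→ n3
  n2 = (c.0)\{b,c,d} ⊢ deadlocked
  n3 = b.0 ⊢ —b→ n4
  n4 = 0 ⊢ deadlocked
Partition-refinement fixed point:
  B0 = {m0}
  B1 = {m1, m3, n2, n4}
  B2 = {m2, n1}
  B3 = {m4, n3}
  B4 = {n0}
m0 ∈ B0, n0 ∈ B4 → different blocks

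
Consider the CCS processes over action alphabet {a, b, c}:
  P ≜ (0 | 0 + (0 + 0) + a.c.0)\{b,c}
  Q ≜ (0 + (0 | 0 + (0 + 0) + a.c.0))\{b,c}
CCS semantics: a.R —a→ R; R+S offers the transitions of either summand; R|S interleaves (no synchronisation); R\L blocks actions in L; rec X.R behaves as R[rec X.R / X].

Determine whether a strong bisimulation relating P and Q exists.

P ~ Q

Reachable graph of P (2 states):
  m0 = (0 | 0 + (0 + 0) + a.c.0)\{b,c} :: ··a··> m1
  m1 = (c.0)\{b,c} :: (no moves)
Reachable graph of Q (2 states):
  n0 = (0 + (0 | 0 + (0 + 0) + a.c.0))\{b,c} :: ··a··> n1
  n1 = (c.0)\{b,c} :: (no moves)
Coarsest stable partition (strong bisimilarity classes):
  B0 = {m0, n0}
  B1 = {m1, n1}
m0 ∈ B0, n0 ∈ B0 → same block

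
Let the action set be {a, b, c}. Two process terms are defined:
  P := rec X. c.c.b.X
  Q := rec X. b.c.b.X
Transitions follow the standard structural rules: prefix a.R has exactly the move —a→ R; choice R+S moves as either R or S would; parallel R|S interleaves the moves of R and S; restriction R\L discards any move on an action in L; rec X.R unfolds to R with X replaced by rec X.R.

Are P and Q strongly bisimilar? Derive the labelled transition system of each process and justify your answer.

NO

P's transition system — 3 states:
  p0 = rec X. c.c.b.X → —c→ p1
  p1 = c.b.(rec X. c.c.b.X) → —c→ p2
  p2 = b.(rec X. c.c.b.X) → —b→ p0
Q's transition system — 3 states:
  q0 = rec X. b.c.b.X → —b→ q1
  q1 = c.b.(rec X. b.c.b.X) → —c→ q2
  q2 = b.(rec X. b.c.b.X) → —b→ q0
Coarsest stable partition (strong bisimilarity classes):
  B0 = {p0}
  B1 = {p1}
  B2 = {p2}
  B3 = {q0}
  B4 = {q1}
  B5 = {q2}
p0 ∈ B0, q0 ∈ B3 → different blocks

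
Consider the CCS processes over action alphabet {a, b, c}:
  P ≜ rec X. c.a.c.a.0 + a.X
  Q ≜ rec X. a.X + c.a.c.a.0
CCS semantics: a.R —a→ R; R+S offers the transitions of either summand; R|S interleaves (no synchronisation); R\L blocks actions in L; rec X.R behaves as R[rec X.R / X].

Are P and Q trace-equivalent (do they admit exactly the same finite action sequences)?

P's transition system — 5 states:
  s0 = rec X. c.a.c.a.0 + a.X | —a→ s0, —c→ s1
  s1 = a.c.a.0 | —a→ s2
  s2 = c.a.0 | —c→ s3
  s3 = a.0 | —a→ s4
  s4 = 0 | stopped
Q's transition system — 5 states:
  t0 = rec X. a.X + c.a.c.a.0 | —a→ t0, —c→ t1
  t1 = a.c.a.0 | —a→ t2
  t2 = c.a.0 | —c→ t3
  t3 = a.0 | —a→ t4
  t4 = 0 | stopped
Coarsest stable partition (strong bisimilarity classes):
  B0 = {s0, t0}
  B1 = {s1, t1}
  B2 = {s2, t2}
  B3 = {s3, t3}
  B4 = {s4, t4}
s0 ∈ B0, t0 ∈ B0 → same block
Bisimilar ⇒ trace-equivalent.

traces(P) = traces(Q)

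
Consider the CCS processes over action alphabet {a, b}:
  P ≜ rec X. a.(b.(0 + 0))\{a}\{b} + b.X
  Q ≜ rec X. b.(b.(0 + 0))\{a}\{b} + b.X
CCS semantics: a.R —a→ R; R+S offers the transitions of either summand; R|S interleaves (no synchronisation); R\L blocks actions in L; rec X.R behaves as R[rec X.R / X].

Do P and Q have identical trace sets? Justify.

P's transition system — 2 states:
  u0 = rec X. a.(b.(0 + 0))\{a}\{b} + b.X → -a-> u1, -b-> u0
  u1 = (b.(0 + 0))\{a}\{b} → stopped
Q's transition system — 2 states:
  v0 = rec X. b.(b.(0 + 0))\{a}\{b} + b.X → -b-> v0, -b-> v1
  v1 = (b.(0 + 0))\{a}\{b} → stopped
Executing a from P (initial set {u0}):
  step 1 (a): {u1}
  — P admits the full trace.
Executing a from Q (initial set {v0}):
  step 1 (a): ∅ (Q stuck)

NO — witness ⟨a⟩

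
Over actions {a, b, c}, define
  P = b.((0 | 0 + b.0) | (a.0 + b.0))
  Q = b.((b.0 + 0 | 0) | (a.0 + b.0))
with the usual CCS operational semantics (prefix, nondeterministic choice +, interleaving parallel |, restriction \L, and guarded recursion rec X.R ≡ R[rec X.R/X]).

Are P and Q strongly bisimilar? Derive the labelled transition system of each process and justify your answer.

P's transition system — 5 states:
  u0 = b.((0 | 0 + b.0) | (a.0 + b.0)) ⊢ —b→ u1
  u1 = (0 | 0 + b.0) | (a.0 + b.0) ⊢ —a→ u2, —b→ u2, —b→ u3
  u2 = (0 | 0 + b.0) | 0 ⊢ —b→ u4
  u3 = 0 | (a.0 + b.0) ⊢ —a→ u4, —b→ u4
  u4 = 0 | 0 ⊢ deadlocked
Q's transition system — 5 states:
  v0 = b.((b.0 + 0 | 0) | (a.0 + b.0)) ⊢ —b→ v1
  v1 = (b.0 + 0 | 0) | (a.0 + b.0) ⊢ —a→ v2, —b→ v2, —b→ v3
  v2 = (b.0 + 0 | 0) | 0 ⊢ —b→ v4
  v3 = 0 | (a.0 + b.0) ⊢ —a→ v4, —b→ v4
  v4 = 0 | 0 ⊢ deadlocked
Coarsest stable partition (strong bisimilarity classes):
  B0 = {u0, v0}
  B1 = {u1, v1}
  B2 = {u2, v2}
  B3 = {u4, v4}
  B4 = {u3, v3}
u0 ∈ B0, v0 ∈ B0 → same block

YES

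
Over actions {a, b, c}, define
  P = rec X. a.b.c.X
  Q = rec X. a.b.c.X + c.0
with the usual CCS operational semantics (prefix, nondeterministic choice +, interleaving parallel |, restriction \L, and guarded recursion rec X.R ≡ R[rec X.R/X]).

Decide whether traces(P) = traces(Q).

trace-distinct — witness ⟨c⟩

LTS(P): 3 reachable states
  u0 = rec X. a.b.c.X has moves --a--▸ u1
  u1 = b.c.(rec X. a.b.c.X) has moves --b--▸ u2
  u2 = c.(rec X. a.b.c.X) has moves --c--▸ u0
LTS(Q): 4 reachable states
  v0 = rec X. a.b.c.X + c.0 has moves --a--▸ v1, --c--▸ v2
  v1 = b.c.(rec X. a.b.c.X + c.0) has moves --b--▸ v3
  v2 = 0 has moves ∅
  v3 = c.(rec X. a.b.c.X + c.0) has moves --c--▸ v0
Trace ⟨c⟩ through Q, begin at {v0}:
  after c @ step 1: {v2}
  Q completes σ.
Trace ⟨c⟩ through P, begin at {u0}:
  after c @ step 1: no successor for P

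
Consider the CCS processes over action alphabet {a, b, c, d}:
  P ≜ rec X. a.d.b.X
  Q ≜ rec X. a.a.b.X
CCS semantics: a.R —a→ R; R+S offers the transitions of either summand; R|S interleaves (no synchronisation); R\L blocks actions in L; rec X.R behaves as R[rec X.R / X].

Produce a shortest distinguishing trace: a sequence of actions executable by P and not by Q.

P's transition system — 3 states:
  p0 = rec X. a.d.b.X | --a--▸ p1
  p1 = d.b.(rec X. a.d.b.X) | --d--▸ p2
  p2 = b.(rec X. a.d.b.X) | --b--▸ p0
Q's transition system — 3 states:
  q0 = rec X. a.a.b.X | --a--▸ q1
  q1 = a.b.(rec X. a.a.b.X) | --a--▸ q2
  q2 = b.(rec X. a.a.b.X) | --b--▸ q0
Trace ⟨ad⟩ through P, begin at {p0}:
  after a @ step 1: {p1}
  after d @ step 2: {p2}
  P completes σ.
Trace ⟨ad⟩ through Q, begin at {q0}:
  after a @ step 1: {q1}
  after d @ step 2: no successor for Q

ad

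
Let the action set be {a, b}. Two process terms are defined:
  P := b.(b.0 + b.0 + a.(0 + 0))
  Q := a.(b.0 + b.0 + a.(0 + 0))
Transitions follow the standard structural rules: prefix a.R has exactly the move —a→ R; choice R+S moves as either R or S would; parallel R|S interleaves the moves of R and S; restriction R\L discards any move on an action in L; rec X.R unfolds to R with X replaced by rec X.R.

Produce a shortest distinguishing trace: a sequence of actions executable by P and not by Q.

Reachable graph of P (4 states):
  u0 = b.(b.0 + b.0 + a.(0 + 0)) → =b=> u1
  u1 = b.0 + b.0 + a.(0 + 0) → =a=> u2, =b=> u3
  u2 = 0 + 0 → stopped
  u3 = 0 → stopped
Reachable graph of Q (4 states):
  v0 = a.(b.0 + b.0 + a.(0 + 0)) → =a=> v1
  v1 = b.0 + b.0 + a.(0 + 0) → =a=> v2, =b=> v3
  v2 = 0 + 0 → stopped
  v3 = 0 → stopped
Executing b from P (initial set {u0}):
  [1] b ⇒ {u1}
  ✓ P
Executing b from Q (initial set {v0}):
  [1] b ⇒ no successor for Q

b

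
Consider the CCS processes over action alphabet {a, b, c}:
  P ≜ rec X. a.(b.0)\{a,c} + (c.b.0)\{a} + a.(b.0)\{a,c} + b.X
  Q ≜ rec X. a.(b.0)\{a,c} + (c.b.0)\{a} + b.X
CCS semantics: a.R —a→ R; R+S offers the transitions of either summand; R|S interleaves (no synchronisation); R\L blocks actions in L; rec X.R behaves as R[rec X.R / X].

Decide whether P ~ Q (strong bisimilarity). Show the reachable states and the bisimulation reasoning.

Reachable graph of P (5 states):
  u0 = rec X. a.(b.0)\{a,c} + (c.b.0)\{a} + a.(b.0)\{a,c} + b.X :: -a-> u1, -b-> u0, -c-> u2
  u1 = (b.0)\{a,c} :: -b-> u3
  u2 = (b.0)\{a} :: -b-> u4
  u3 = 0\{a,c} :: deadlocked
  u4 = 0\{a} :: deadlocked
Reachable graph of Q (5 states):
  v0 = rec X. a.(b.0)\{a,c} + (c.b.0)\{a} + b.X :: -a-> v1, -b-> v0, -c-> v2
  v1 = (b.0)\{a,c} :: -b-> v3
  v2 = (b.0)\{a} :: -b-> v4
  v3 = 0\{a,c} :: deadlocked
  v4 = 0\{a} :: deadlocked
Bisimilarity quotient blocks:
  B0 = {u0, v0}
  B1 = {u1, u2, v1, v2}
  B2 = {u3, u4, v3, v4}
u0 ∈ B0, v0 ∈ B0 → same block

YES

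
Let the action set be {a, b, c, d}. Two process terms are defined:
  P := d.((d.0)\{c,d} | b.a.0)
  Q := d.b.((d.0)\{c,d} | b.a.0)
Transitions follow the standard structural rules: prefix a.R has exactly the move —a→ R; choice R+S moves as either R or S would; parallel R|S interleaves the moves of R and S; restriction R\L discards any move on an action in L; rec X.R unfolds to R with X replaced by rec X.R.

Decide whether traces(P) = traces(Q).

Reachable graph of P (4 states):
  s0 = d.((d.0)\{c,d} | b.a.0) ⊢ --d--▸ s1
  s1 = (d.0)\{c,d} | b.a.0 ⊢ --b--▸ s2
  s2 = (d.0)\{c,d} | a.0 ⊢ --a--▸ s3
  s3 = (d.0)\{c,d} | 0 ⊢ ∅
Reachable graph of Q (5 states):
  t0 = d.b.((d.0)\{c,d} | b.a.0) ⊢ --d--▸ t1
  t1 = b.((d.0)\{c,d} | b.a.0) ⊢ --b--▸ t2
  t2 = (d.0)\{c,d} | b.a.0 ⊢ --b--▸ t3
  t3 = (d.0)\{c,d} | a.0 ⊢ --a--▸ t4
  t4 = (d.0)\{c,d} | 0 ⊢ ∅
Trace ⟨dba⟩ through P, begin at {s0}:
  after d @ step 1: {s1}
  after b @ step 2: {s2}
  after a @ step 3: {s3}
  P completes σ.
Trace ⟨dba⟩ through Q, begin at {t0}:
  after d @ step 1: {t1}
  after b @ step 2: {t2}
  after a @ step 3: no successor for Q

traces(P) ≠ traces(Q) — witness ⟨dba⟩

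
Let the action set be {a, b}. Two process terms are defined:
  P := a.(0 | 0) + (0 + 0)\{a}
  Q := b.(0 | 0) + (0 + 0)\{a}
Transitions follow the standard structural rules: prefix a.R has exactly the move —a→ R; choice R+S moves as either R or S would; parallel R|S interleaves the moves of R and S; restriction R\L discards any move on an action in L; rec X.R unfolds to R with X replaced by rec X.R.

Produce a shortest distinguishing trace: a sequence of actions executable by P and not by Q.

LTS(P): 2 reachable states
  s0 = a.(0 | 0) + (0 + 0)\{a} → —a→ s1
  s1 = 0 | 0 → deadlocked
LTS(Q): 2 reachable states
  t0 = b.(0 | 0) + (0 + 0)\{a} → —b→ t1
  t1 = 0 | 0 → deadlocked
Run σ = ⟨a⟩ on P: start {s0}
  [1] a ⇒ {s1}
  P completes σ.
Run σ = ⟨a⟩ on Q: start {t0}
  [1] a ⇒ ∅ (Q stuck)

a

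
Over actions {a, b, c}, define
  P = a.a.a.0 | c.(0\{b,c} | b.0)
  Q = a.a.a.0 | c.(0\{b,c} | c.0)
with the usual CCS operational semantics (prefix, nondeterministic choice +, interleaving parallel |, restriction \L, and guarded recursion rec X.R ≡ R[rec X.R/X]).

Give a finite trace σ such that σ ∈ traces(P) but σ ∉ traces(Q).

P's transition system — 12 states:
  s0 = a.a.a.0 | c.(0\{b,c} | b.0) | --a--▸ s1, --c--▸ s2
  s1 = a.a.0 | c.(0\{b,c} | b.0) | --a--▸ s3, --c--▸ s4
  s2 = a.a.a.0 | (0\{b,c} | b.0) | --a--▸ s4, --b--▸ s5
  s3 = a.0 | c.(0\{b,c} | b.0) | --a--▸ s6, --c--▸ s7
  s4 = a.a.0 | (0\{b,c} | b.0) | --a--▸ s7, --b--▸ s8
  s5 = a.a.a.0 | (0\{b,c} | 0) | --a--▸ s8
  s6 = 0 | c.(0\{b,c} | b.0) | --c--▸ s9
  s7 = a.0 | (0\{b,c} | b.0) | --a--▸ s9, --b--▸ s10
  s8 = a.a.0 | (0\{b,c} | 0) | --a--▸ s10
  s9 = 0 | (0\{b,c} | b.0) | --b--▸ s11
  s10 = a.0 | (0\{b,c} | 0) | --a--▸ s11
  s11 = 0 | (0\{b,c} | 0) | ∅
Q's transition system — 12 states:
  t0 = a.a.a.0 | c.(0\{b,c} | c.0) | --a--▸ t1, --c--▸ t2
  t1 = a.a.0 | c.(0\{b,c} | c.0) | --a--▸ t3, --c--▸ t4
  t2 = a.a.a.0 | (0\{b,c} | c.0) | --a--▸ t4, --c--▸ t5
  t3 = a.0 | c.(0\{b,c} | c.0) | --a--▸ t6, --c--▸ t7
  t4 = a.a.0 | (0\{b,c} | c.0) | --a--▸ t7, --c--▸ t8
  t5 = a.a.a.0 | (0\{b,c} | 0) | --a--▸ t8
  t6 = 0 | c.(0\{b,c} | c.0) | --c--▸ t9
  t7 = a.0 | (0\{b,c} | c.0) | --a--▸ t9, --c--▸ t10
  t8 = a.a.0 | (0\{b,c} | 0) | --a--▸ t10
  t9 = 0 | (0\{b,c} | c.0) | --c--▸ t11
  t10 = a.0 | (0\{b,c} | 0) | --a--▸ t11
  t11 = 0 | (0\{b,c} | 0) | ∅
Executing cb from P (initial set {s0}):
  after c @ step 1: {s2}
  after b @ step 2: {s5}
  — P admits the full trace.
Executing cb from Q (initial set {t0}):
  after c @ step 1: {t2}
  after b @ step 2: ∅  — Q cannot continue

cb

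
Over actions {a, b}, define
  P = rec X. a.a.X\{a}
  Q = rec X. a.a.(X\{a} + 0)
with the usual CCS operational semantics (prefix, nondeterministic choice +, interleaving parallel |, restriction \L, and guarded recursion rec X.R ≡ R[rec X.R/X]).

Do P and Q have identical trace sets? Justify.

traces(P) = traces(Q)

LTS(P): 3 reachable states
  p0 = rec X. a.a.X\{a} :: ··a··> p1
  p1 = a.(rec X. a.a.X\{a})\{a} :: ··a··> p2
  p2 = (rec X. a.a.X\{a})\{a} :: ∅
LTS(Q): 3 reachable states
  q0 = rec X. a.a.(X\{a} + 0) :: ··a··> q1
  q1 = a.((rec X. a.a.(X\{a} + 0))\{a} + 0) :: ··a··> q2
  q2 = (rec X. a.a.(X\{a} + 0))\{a} + 0 :: ∅
Partition-refinement fixed point:
  B0 = {p0, q0}
  B1 = {p1, q1}
  B2 = {p2, q2}
p0 ∈ B0, q0 ∈ B0 → same block
Bisimilar ⇒ trace-equivalent.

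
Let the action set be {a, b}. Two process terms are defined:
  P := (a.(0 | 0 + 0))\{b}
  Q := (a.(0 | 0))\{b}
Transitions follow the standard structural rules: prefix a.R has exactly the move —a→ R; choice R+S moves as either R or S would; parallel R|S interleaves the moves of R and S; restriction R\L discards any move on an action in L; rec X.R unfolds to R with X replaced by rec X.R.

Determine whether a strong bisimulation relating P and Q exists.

P's transition system — 2 states:
  m0 = (a.(0 | 0 + 0))\{b} :: --a--▸ m1
  m1 = (0 | 0 + 0)\{b} :: ∅
Q's transition system — 2 states:
  n0 = (a.(0 | 0))\{b} :: --a--▸ n1
  n1 = (0 | 0)\{b} :: ∅
Bisimilarity quotient blocks:
  B0 = {m0, n0}
  B1 = {m1, n1}
m0 ∈ B0, n0 ∈ B0 → same block

YES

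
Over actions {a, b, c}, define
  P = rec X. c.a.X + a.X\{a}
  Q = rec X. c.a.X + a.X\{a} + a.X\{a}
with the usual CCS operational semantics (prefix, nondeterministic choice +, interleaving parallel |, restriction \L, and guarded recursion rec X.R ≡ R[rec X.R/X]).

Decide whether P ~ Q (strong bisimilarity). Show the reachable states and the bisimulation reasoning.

P's transition system — 4 states:
  p0 = rec X. c.a.X + a.X\{a} → -a-> p1, -c-> p2
  p1 = (rec X. c.a.X + a.X\{a})\{a} → -c-> p3
  p2 = a.(rec X. c.a.X + a.X\{a}) → -a-> p0
  p3 = (a.(rec X. c.a.X + a.X\{a}))\{a} → deadlocked
Q's transition system — 4 states:
  q0 = rec X. c.a.X + a.X\{a} + a.X\{a} → -a-> q1, -c-> q2
  q1 = (rec X. c.a.X + a.X\{a} + a.X\{a})\{a} → -c-> q3
  q2 = a.(rec X. c.a.X + a.X\{a} + a.X\{a}) → -a-> q0
  q3 = (a.(rec X. c.a.X + a.X\{a} + a.X\{a}))\{a} → deadlocked
Bisimilarity quotient blocks:
  B0 = {p0, q0}
  B1 = {p2, q2}
  B2 = {p1, q1}
  B3 = {p3, q3}
p0 ∈ B0, q0 ∈ B0 → same block

bisimilar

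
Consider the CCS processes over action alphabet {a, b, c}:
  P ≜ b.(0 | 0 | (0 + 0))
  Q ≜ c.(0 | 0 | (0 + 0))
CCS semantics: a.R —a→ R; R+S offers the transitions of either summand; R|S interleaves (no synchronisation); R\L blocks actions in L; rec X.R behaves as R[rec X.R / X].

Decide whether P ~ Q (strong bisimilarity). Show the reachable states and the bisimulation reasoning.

LTS(P): 2 reachable states
  m0 = b.(0 | 0 | (0 + 0)) has moves =b=> m1
  m1 = 0 | 0 | (0 + 0) has moves (no moves)
LTS(Q): 2 reachable states
  n0 = c.(0 | 0 | (0 + 0)) has moves =c=> n1
  n1 = 0 | 0 | (0 + 0) has moves (no moves)
Coarsest stable partition (strong bisimilarity classes):
  B0 = {m0}
  B1 = {m1, n1}
  B2 = {n0}
m0 ∈ B0, n0 ∈ B2 → different blocks

P ≁ Q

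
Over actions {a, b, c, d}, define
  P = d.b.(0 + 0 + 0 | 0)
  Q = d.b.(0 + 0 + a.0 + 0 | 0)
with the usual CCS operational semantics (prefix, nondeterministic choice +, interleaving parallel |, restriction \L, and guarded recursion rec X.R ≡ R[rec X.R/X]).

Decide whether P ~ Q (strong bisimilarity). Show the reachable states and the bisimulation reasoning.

LTS(P): 3 reachable states
  s0 = d.b.(0 + 0 + 0 | 0) → --d--▸ s1
  s1 = b.(0 + 0 + 0 | 0) → --b--▸ s2
  s2 = 0 + 0 + 0 | 0 → ∅
LTS(Q): 4 reachable states
  t0 = d.b.(0 + 0 + a.0 + 0 | 0) → --d--▸ t1
  t1 = b.(0 + 0 + a.0 + 0 | 0) → --b--▸ t2
  t2 = 0 + 0 + a.0 + 0 | 0 → --a--▸ t3
  t3 = 0 → ∅
Partition-refinement fixed point:
  B0 = {s0}
  B1 = {s1}
  B2 = {s2, t3}
  B3 = {t0}
  B4 = {t1}
  B5 = {t2}
s0 ∈ B0, t0 ∈ B3 → different blocks

P ≁ Q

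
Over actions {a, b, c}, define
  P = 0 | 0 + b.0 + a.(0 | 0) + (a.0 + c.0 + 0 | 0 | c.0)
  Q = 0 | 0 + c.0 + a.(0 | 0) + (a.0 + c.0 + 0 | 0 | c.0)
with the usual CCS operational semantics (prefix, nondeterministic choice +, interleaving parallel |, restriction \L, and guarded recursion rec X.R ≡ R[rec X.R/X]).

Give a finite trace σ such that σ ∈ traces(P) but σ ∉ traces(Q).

LTS(P): 4 reachable states
  s0 = 0 | 0 + b.0 + a.(0 | 0) + (a.0 + c.0 + 0 | 0 | c.0) → ··a··> s1, ··a··> s2, ··b··> s1, ··c··> s1, ··c··> s3
  s1 = 0 → ·
  s2 = 0 | 0 → ·
  s3 = 0 | 0 | 0 → ·
LTS(Q): 4 reachable states
  t0 = 0 | 0 + c.0 + a.(0 | 0) + (a.0 + c.0 + 0 | 0 | c.0) → ··a··> t1, ··a··> t2, ··c··> t1, ··c··> t3
  t1 = 0 → ·
  t2 = 0 | 0 → ·
  t3 = 0 | 0 | 0 → ·
Run σ = ⟨b⟩ on P: start {s0}
  [1] b ⇒ {s1}
  — P admits the full trace.
Run σ = ⟨b⟩ on Q: start {t0}
  [1] b ⇒ ∅  — Q cannot continue

b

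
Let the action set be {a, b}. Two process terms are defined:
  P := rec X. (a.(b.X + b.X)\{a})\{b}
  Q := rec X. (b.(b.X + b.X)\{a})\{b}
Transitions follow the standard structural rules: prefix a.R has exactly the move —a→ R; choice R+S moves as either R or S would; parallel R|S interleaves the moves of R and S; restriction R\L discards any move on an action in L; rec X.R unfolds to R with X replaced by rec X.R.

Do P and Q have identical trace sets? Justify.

trace-distinct — witness ⟨a⟩

Reachable graph of P (2 states):
  m0 = rec X. (a.(b.X + b.X)\{a})\{b} has moves =a=> m1
  m1 = (b.(rec X. (a.(b.X + b.X)\{a})\{b}) + b.(rec X. (a.(b.X + b.X)\{a})\{b}))\{a}\{b} has moves ∅
Reachable graph of Q (1 states):
  n0 = rec X. (b.(b.X + b.X)\{a})\{b} has moves ∅
Executing a from P (initial set {m0}):
  step 1 (a): {m1}
  ✓ P
Executing a from Q (initial set {n0}):
  step 1 (a): ∅  — Q cannot continue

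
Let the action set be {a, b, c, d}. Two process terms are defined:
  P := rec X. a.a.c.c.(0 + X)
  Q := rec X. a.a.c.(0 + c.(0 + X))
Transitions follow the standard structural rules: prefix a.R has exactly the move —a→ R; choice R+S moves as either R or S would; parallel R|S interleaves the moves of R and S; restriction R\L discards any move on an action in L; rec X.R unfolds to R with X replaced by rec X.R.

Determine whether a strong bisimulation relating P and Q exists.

P's transition system — 5 states:
  p0 = rec X. a.a.c.c.(0 + X) → --a--▸ p1
  p1 = a.c.c.(0 + (rec X. a.a.c.c.(0 + X))) → --a--▸ p2
  p2 = c.c.(0 + (rec X. a.a.c.c.(0 + X))) → --c--▸ p3
  p3 = c.(0 + (rec X. a.a.c.c.(0 + X))) → --c--▸ p4
  p4 = 0 + (rec X. a.a.c.c.(0 + X)) → --a--▸ p1
Q's transition system — 5 states:
  q0 = rec X. a.a.c.(0 + c.(0 + X)) → --a--▸ q1
  q1 = a.c.(0 + c.(0 + (rec X. a.a.c.(0 + c.(0 + X))))) → --a--▸ q2
  q2 = c.(0 + c.(0 + (rec X. a.a.c.(0 + c.(0 + X))))) → --c--▸ q3
  q3 = 0 + c.(0 + (rec X. a.a.c.(0 + c.(0 + X)))) → --c--▸ q4
  q4 = 0 + (rec X. a.a.c.(0 + c.(0 + X))) → --a--▸ q1
Coarsest stable partition (strong bisimilarity classes):
  B0 = {p0, p4, q0, q4}
  B1 = {p1, q1}
  B2 = {p2, q2}
  B3 = {p3, q3}
p0 ∈ B0, q0 ∈ B0 → same block

bisimilar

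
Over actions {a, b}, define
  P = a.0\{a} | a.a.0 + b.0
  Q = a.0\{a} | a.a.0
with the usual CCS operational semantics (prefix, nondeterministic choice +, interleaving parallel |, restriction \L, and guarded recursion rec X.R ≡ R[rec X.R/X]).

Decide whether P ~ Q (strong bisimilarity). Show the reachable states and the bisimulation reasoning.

P ≁ Q

Reachable graph of P (7 states):
  s0 = a.0\{a} | a.a.0 + b.0 | =a=> s1, =a=> s2, =b=> s3
  s1 = 0\{a} | a.a.0 | =a=> s4
  s2 = a.0\{a} | a.0 | =a=> s4, =a=> s5
  s3 = 0 | stopped
  s4 = 0\{a} | a.0 | =a=> s6
  s5 = a.0\{a} | 0 | =a=> s6
  s6 = 0\{a} | 0 | stopped
Reachable graph of Q (6 states):
  t0 = a.0\{a} | a.a.0 | =a=> t1, =a=> t2
  t1 = 0\{a} | a.a.0 | =a=> t3
  t2 = a.0\{a} | a.0 | =a=> t3, =a=> t4
  t3 = 0\{a} | a.0 | =a=> t5
  t4 = a.0\{a} | 0 | =a=> t5
  t5 = 0\{a} | 0 | stopped
Bisimilarity quotient blocks:
  B0 = {s0}
  B1 = {s1, s2, t1, t2}
  B2 = {s4, s5, t3, t4}
  B3 = {s3, s6, t5}
  B4 = {t0}
s0 ∈ B0, t0 ∈ B4 → different blocks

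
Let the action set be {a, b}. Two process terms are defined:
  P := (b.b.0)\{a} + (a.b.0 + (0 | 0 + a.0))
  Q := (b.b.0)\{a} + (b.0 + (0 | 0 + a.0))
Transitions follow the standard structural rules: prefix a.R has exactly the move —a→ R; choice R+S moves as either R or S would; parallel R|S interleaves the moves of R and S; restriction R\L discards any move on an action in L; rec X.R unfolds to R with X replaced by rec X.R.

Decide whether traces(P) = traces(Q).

P's transition system — 5 states:
  u0 = (b.b.0)\{a} + (a.b.0 + (0 | 0 + a.0)) has moves =a=> u1, =a=> u2, =b=> u3
  u1 = 0 has moves ∅
  u2 = b.0 has moves =b=> u1
  u3 = (b.0)\{a} has moves =b=> u4
  u4 = 0\{a} has moves ∅
Q's transition system — 4 states:
  v0 = (b.b.0)\{a} + (b.0 + (0 | 0 + a.0)) has moves =a=> v1, =b=> v1, =b=> v2
  v1 = 0 has moves ∅
  v2 = (b.0)\{a} has moves =b=> v3
  v3 = 0\{a} has moves ∅
Run σ = ⟨ab⟩ on P: start {u0}
  step 1 (a): {u1, u2}
  step 2 (b): {u1}
  — P admits the full trace.
Run σ = ⟨ab⟩ on Q: start {v0}
  step 1 (a): {v1}
  step 2 (b): ∅ (Q stuck)

NO — witness ⟨ab⟩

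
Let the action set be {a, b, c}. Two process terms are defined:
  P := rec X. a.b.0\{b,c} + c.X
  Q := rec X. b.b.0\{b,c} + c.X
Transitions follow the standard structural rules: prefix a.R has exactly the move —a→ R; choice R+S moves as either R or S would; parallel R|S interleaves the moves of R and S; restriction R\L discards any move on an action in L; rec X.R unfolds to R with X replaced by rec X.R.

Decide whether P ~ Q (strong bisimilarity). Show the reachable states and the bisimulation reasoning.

NO

P's transition system — 3 states:
  s0 = rec X. a.b.0\{b,c} + c.X has moves -a-> s1, -c-> s0
  s1 = b.0\{b,c} has moves -b-> s2
  s2 = 0\{b,c} has moves (no moves)
Q's transition system — 3 states:
  t0 = rec X. b.b.0\{b,c} + c.X has moves -b-> t1, -c-> t0
  t1 = b.0\{b,c} has moves -b-> t2
  t2 = 0\{b,c} has moves (no moves)
Bisimilarity quotient blocks:
  B0 = {s0}
  B1 = {s1, t1}
  B2 = {s2, t2}
  B3 = {t0}
s0 ∈ B0, t0 ∈ B3 → different blocks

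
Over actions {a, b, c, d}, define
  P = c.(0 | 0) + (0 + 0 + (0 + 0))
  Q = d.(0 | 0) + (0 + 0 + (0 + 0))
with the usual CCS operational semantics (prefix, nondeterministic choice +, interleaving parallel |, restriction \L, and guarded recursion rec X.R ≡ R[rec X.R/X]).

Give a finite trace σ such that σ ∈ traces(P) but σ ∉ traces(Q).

P's transition system — 2 states:
  u0 = c.(0 | 0) + (0 + 0 + (0 + 0)) ⊢ -c-> u1
  u1 = 0 | 0 ⊢ ·
Q's transition system — 2 states:
  v0 = d.(0 | 0) + (0 + 0 + (0 + 0)) ⊢ -d-> v1
  v1 = 0 | 0 ⊢ ·
Executing c from P (initial set {u0}):
  after c @ step 1: {u1}
  ✓ P
Executing c from Q (initial set {v0}):
  after c @ step 1: ∅  — Q cannot continue

c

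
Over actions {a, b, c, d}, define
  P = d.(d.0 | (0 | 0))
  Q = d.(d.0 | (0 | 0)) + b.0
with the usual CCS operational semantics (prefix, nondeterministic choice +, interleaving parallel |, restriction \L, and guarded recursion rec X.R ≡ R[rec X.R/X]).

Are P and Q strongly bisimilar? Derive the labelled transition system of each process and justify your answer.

Reachable graph of P (3 states):
  m0 = d.(d.0 | (0 | 0)) has moves -d-> m1
  m1 = d.0 | (0 | 0) has moves -d-> m2
  m2 = 0 | (0 | 0) has moves (no moves)
Reachable graph of Q (4 states):
  n0 = d.(d.0 | (0 | 0)) + b.0 has moves -b-> n1, -d-> n2
  n1 = 0 has moves (no moves)
  n2 = d.0 | (0 | 0) has moves -d-> n3
  n3 = 0 | (0 | 0) has moves (no moves)
Bisimilarity quotient blocks:
  B0 = {m0}
  B1 = {m1, n2}
  B2 = {m2, n1, n3}
  B3 = {n0}
m0 ∈ B0, n0 ∈ B3 → different blocks

NO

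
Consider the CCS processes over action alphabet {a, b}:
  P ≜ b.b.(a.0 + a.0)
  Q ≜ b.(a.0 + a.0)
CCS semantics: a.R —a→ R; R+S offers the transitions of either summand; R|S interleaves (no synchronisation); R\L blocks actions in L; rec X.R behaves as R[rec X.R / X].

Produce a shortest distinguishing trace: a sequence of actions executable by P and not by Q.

bb

P's transition system — 4 states:
  s0 = b.b.(a.0 + a.0) has moves =b=> s1
  s1 = b.(a.0 + a.0) has moves =b=> s2
  s2 = a.0 + a.0 has moves =a=> s3
  s3 = 0 has moves ·
Q's transition system — 3 states:
  t0 = b.(a.0 + a.0) has moves =b=> t1
  t1 = a.0 + a.0 has moves =a=> t2
  t2 = 0 has moves ·
Trace ⟨bb⟩ through P, begin at {s0}:
  step 1 (b): {s1}
  step 2 (b): {s2}
  P completes σ.
Trace ⟨bb⟩ through Q, begin at {t0}:
  step 1 (b): {t1}
  step 2 (b): ∅  — Q cannot continue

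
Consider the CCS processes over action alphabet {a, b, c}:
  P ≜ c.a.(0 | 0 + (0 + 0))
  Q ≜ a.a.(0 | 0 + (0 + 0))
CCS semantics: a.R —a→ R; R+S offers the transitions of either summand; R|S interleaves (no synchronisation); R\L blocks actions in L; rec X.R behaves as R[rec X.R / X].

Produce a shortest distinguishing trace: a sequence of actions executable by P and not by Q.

c

Reachable graph of P (3 states):
  m0 = c.a.(0 | 0 + (0 + 0)) has moves ··c··> m1
  m1 = a.(0 | 0 + (0 + 0)) has moves ··a··> m2
  m2 = 0 | 0 + (0 + 0) has moves deadlocked
Reachable graph of Q (3 states):
  n0 = a.a.(0 | 0 + (0 + 0)) has moves ··a··> n1
  n1 = a.(0 | 0 + (0 + 0)) has moves ··a··> n2
  n2 = 0 | 0 + (0 + 0) has moves deadlocked
Run σ = ⟨c⟩ on P: start {m0}
  after c @ step 1: {m1}
  P completes σ.
Run σ = ⟨c⟩ on Q: start {n0}
  after c @ step 1: ∅ (Q stuck)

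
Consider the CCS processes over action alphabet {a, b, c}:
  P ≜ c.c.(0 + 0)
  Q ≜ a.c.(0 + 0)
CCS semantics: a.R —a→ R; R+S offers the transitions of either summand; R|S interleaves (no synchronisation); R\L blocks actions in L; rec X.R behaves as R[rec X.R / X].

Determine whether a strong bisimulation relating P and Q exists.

Reachable graph of P (3 states):
  u0 = c.c.(0 + 0) → —c→ u1
  u1 = c.(0 + 0) → —c→ u2
  u2 = 0 + 0 → ∅
Reachable graph of Q (3 states):
  v0 = a.c.(0 + 0) → —a→ v1
  v1 = c.(0 + 0) → —c→ v2
  v2 = 0 + 0 → ∅
Bisimilarity quotient blocks:
  B0 = {u0}
  B1 = {u1, v1}
  B2 = {u2, v2}
  B3 = {v0}
u0 ∈ B0, v0 ∈ B3 → different blocks

P ≁ Q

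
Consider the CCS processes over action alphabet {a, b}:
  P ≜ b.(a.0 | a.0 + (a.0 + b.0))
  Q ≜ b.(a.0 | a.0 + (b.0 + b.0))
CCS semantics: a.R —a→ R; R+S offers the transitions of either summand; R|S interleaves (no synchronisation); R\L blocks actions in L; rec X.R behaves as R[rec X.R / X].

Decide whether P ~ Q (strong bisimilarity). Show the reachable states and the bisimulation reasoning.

LTS(P): 6 reachable states
  u0 = b.(a.0 | a.0 + (a.0 + b.0)) ⊢ —b→ u1
  u1 = a.0 | a.0 + (a.0 + b.0) ⊢ —a→ u2, —a→ u3, —a→ u4, —b→ u2
  u2 = 0 ⊢ stopped
  u3 = 0 | a.0 ⊢ —a→ u5
  u4 = a.0 | 0 ⊢ —a→ u5
  u5 = 0 | 0 ⊢ stopped
LTS(Q): 6 reachable states
  v0 = b.(a.0 | a.0 + (b.0 + b.0)) ⊢ —b→ v1
  v1 = a.0 | a.0 + (b.0 + b.0) ⊢ —a→ v2, —a→ v3, —b→ v4
  v2 = 0 | a.0 ⊢ —a→ v5
  v3 = a.0 | 0 ⊢ —a→ v5
  v4 = 0 ⊢ stopped
  v5 = 0 | 0 ⊢ stopped
Coarsest stable partition (strong bisimilarity classes):
  B0 = {u0}
  B1 = {u1}
  B2 = {u2, u5, v4, v5}
  B3 = {u3, u4, v2, v3}
  B4 = {v0}
  B5 = {v1}
u0 ∈ B0, v0 ∈ B4 → different blocks

not bisimilar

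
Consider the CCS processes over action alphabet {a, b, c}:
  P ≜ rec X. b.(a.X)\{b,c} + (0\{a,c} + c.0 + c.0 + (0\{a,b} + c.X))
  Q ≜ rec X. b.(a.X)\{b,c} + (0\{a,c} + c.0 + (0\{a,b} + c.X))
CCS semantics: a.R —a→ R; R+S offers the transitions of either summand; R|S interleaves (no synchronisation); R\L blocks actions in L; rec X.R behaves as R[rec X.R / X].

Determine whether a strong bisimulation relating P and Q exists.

P ~ Q

Reachable graph of P (4 states):
  s0 = rec X. b.(a.X)\{b,c} + (0\{a,c} + c.0 + c.0 + (0\{a,b} + c.X)) has moves -b-> s1, -c-> s0, -c-> s2
  s1 = (a.(rec X. b.(a.X)\{b,c} + (0\{a,c} + c.0 + c.0 + (0\{a,b} + c.X))))\{b,c} has moves -a-> s3
  s2 = 0 has moves ·
  s3 = (rec X. b.(a.X)\{b,c} + (0\{a,c} + c.0 + c.0 + (0\{a,b} + c.X)))\{b,c} has moves ·
Reachable graph of Q (4 states):
  t0 = rec X. b.(a.X)\{b,c} + (0\{a,c} + c.0 + (0\{a,b} + c.X)) has moves -b-> t1, -c-> t0, -c-> t2
  t1 = (a.(rec X. b.(a.X)\{b,c} + (0\{a,c} + c.0 + (0\{a,b} + c.X))))\{b,c} has moves -a-> t3
  t2 = 0 has moves ·
  t3 = (rec X. b.(a.X)\{b,c} + (0\{a,c} + c.0 + (0\{a,b} + c.X)))\{b,c} has moves ·
Bisimilarity quotient blocks:
  B0 = {s0, t0}
  B1 = {s1, t1}
  B2 = {s2, s3, t2, t3}
s0 ∈ B0, t0 ∈ B0 → same block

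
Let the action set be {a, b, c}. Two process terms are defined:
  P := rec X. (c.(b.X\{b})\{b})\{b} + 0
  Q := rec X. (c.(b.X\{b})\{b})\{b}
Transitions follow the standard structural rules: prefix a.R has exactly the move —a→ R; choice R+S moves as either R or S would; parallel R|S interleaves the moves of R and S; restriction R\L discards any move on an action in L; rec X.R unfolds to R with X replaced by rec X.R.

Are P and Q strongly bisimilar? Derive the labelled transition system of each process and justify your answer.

LTS(P): 2 reachable states
  s0 = rec X. (c.(b.X\{b})\{b})\{b} + 0 ⊢ =c=> s1
  s1 = (b.(rec X. (c.(b.X\{b})\{b})\{b} + 0)\{b})\{b}\{b} ⊢ ∅
LTS(Q): 2 reachable states
  t0 = rec X. (c.(b.X\{b})\{b})\{b} ⊢ =c=> t1
  t1 = (b.(rec X. (c.(b.X\{b})\{b})\{b})\{b})\{b}\{b} ⊢ ∅
Bisimilarity quotient blocks:
  B0 = {s0, t0}
  B1 = {s1, t1}
s0 ∈ B0, t0 ∈ B0 → same block

bisimilar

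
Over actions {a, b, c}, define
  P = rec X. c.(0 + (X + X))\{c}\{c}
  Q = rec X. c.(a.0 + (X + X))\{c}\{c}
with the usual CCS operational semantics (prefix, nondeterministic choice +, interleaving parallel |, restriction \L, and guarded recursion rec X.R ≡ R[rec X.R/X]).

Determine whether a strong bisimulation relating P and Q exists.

LTS(P): 2 reachable states
  s0 = rec X. c.(0 + (X + X))\{c}\{c} :: --c--▸ s1
  s1 = (0 + ((rec X. c.(0 + (X + X))\{c}\{c}) + (rec X. c.(0 + (X + X))\{c}\{c})))\{c}\{c} :: stopped
LTS(Q): 3 reachable states
  t0 = rec X. c.(a.0 + (X + X))\{c}\{c} :: --c--▸ t1
  t1 = (a.0 + ((rec X. c.(a.0 + (X + X))\{c}\{c}) + (rec X. c.(a.0 + (X + X))\{c}\{c})))\{c}\{c} :: --a--▸ t2
  t2 = 0\{c}\{c} :: stopped
Partition-refinement fixed point:
  B0 = {s0}
  B1 = {s1, t2}
  B2 = {t0}
  B3 = {t1}
s0 ∈ B0, t0 ∈ B2 → different blocks

not bisimilar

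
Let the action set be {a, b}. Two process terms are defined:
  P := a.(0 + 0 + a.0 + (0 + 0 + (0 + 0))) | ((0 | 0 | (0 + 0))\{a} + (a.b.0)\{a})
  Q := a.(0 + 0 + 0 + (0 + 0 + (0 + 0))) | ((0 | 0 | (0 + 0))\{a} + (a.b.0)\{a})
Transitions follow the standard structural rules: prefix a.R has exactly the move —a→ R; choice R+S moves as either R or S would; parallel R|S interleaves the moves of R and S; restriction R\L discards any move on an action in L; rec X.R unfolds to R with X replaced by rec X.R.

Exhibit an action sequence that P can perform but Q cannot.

aa

P's transition system — 3 states:
  m0 = a.(0 + 0 + a.0 + (0 + 0 + (0 + 0))) | ((0 | 0 | (0 + 0))\{a} + (a.b.0)\{a}) → -a-> m1
  m1 = (0 + 0 + a.0 + (0 + 0 + (0 + 0))) | ((0 | 0 | (0 + 0))\{a} + (a.b.0)\{a}) → -a-> m2
  m2 = 0 | ((0 | 0 | (0 + 0))\{a} + (a.b.0)\{a}) → ·
Q's transition system — 2 states:
  n0 = a.(0 + 0 + 0 + (0 + 0 + (0 + 0))) | ((0 | 0 | (0 + 0))\{a} + (a.b.0)\{a}) → -a-> n1
  n1 = (0 + 0 + 0 + (0 + 0 + (0 + 0))) | ((0 | 0 | (0 + 0))\{a} + (a.b.0)\{a}) → ·
Run σ = ⟨aa⟩ on P: start {m0}
  after a @ step 1: {m1}
  after a @ step 2: {m2}
  P completes σ.
Run σ = ⟨aa⟩ on Q: start {n0}
  after a @ step 1: {n1}
  after a @ step 2: ∅  — Q cannot continue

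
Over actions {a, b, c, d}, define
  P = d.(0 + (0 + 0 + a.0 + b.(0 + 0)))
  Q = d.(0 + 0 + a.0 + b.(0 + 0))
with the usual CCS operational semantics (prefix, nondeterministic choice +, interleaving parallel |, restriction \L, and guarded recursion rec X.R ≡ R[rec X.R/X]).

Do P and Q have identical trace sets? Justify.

YES

P's transition system — 4 states:
  m0 = d.(0 + (0 + 0 + a.0 + b.(0 + 0))) → =d=> m1
  m1 = 0 + (0 + 0 + a.0 + b.(0 + 0)) → =a=> m2, =b=> m3
  m2 = 0 → (no moves)
  m3 = 0 + 0 → (no moves)
Q's transition system — 4 states:
  n0 = d.(0 + 0 + a.0 + b.(0 + 0)) → =d=> n1
  n1 = 0 + 0 + a.0 + b.(0 + 0) → =a=> n2, =b=> n3
  n2 = 0 → (no moves)
  n3 = 0 + 0 → (no moves)
Bisimilarity quotient blocks:
  B0 = {m0, n0}
  B1 = {m1, n1}
  B2 = {m2, m3, n2, n3}
m0 ∈ B0, n0 ∈ B0 → same block
Bisimilar ⇒ trace-equivalent.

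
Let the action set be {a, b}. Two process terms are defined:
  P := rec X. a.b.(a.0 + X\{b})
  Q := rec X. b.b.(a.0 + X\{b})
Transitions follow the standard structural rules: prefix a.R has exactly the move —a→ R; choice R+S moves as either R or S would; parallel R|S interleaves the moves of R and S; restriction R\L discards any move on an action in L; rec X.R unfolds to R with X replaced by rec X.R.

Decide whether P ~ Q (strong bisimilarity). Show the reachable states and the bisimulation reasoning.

NO

LTS(P): 5 reachable states
  p0 = rec X. a.b.(a.0 + X\{b}) has moves ··a··> p1
  p1 = b.(a.0 + (rec X. a.b.(a.0 + X\{b}))\{b}) has moves ··b··> p2
  p2 = a.0 + (rec X. a.b.(a.0 + X\{b}))\{b} has moves ··a··> p3, ··a··> p4
  p3 = (b.(a.0 + (rec X. a.b.(a.0 + X\{b}))\{b}))\{b} has moves ·
  p4 = 0 has moves ·
LTS(Q): 4 reachable states
  q0 = rec X. b.b.(a.0 + X\{b}) has moves ··b··> q1
  q1 = b.(a.0 + (rec X. b.b.(a.0 + X\{b}))\{b}) has moves ··b··> q2
  q2 = a.0 + (rec X. b.b.(a.0 + X\{b}))\{b} has moves ··a··> q3
  q3 = 0 has moves ·
Coarsest stable partition (strong bisimilarity classes):
  B0 = {p0}
  B1 = {p1, q1}
  B2 = {p2, q2}
  B3 = {p3, p4, q3}
  B4 = {q0}
p0 ∈ B0, q0 ∈ B4 → different blocks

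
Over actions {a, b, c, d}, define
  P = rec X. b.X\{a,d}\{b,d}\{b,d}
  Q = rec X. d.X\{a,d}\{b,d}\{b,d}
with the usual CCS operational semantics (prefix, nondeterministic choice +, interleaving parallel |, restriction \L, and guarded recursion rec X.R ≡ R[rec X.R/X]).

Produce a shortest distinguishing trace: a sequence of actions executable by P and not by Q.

P's transition system — 2 states:
  s0 = rec X. b.X\{a,d}\{b,d}\{b,d} → =b=> s1
  s1 = (rec X. b.X\{a,d}\{b,d}\{b,d})\{a,d}\{b,d}\{b,d} → ∅
Q's transition system — 2 states:
  t0 = rec X. d.X\{a,d}\{b,d}\{b,d} → =d=> t1
  t1 = (rec X. d.X\{a,d}\{b,d}\{b,d})\{a,d}\{b,d}\{b,d} → ∅
Run σ = ⟨b⟩ on P: start {s0}
  [1] b ⇒ {s1}
  ✓ P
Run σ = ⟨b⟩ on Q: start {t0}
  [1] b ⇒ ∅ (Q stuck)

b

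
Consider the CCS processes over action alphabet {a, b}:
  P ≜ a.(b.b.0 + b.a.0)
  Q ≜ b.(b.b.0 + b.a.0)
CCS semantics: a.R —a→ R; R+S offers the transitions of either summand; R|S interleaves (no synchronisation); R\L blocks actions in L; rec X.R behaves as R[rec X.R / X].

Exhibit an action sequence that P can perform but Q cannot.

a

LTS(P): 5 reachable states
  p0 = a.(b.b.0 + b.a.0) ⊢ —a→ p1
  p1 = b.b.0 + b.a.0 ⊢ —b→ p2, —b→ p3
  p2 = a.0 ⊢ —a→ p4
  p3 = b.0 ⊢ —b→ p4
  p4 = 0 ⊢ ·
LTS(Q): 5 reachable states
  q0 = b.(b.b.0 + b.a.0) ⊢ —b→ q1
  q1 = b.b.0 + b.a.0 ⊢ —b→ q2, —b→ q3
  q2 = a.0 ⊢ —a→ q4
  q3 = b.0 ⊢ —b→ q4
  q4 = 0 ⊢ ·
Executing a from P (initial set {p0}):
  step 1 (a): {p1}
  — P admits the full trace.
Executing a from Q (initial set {q0}):
  step 1 (a): ∅ (Q stuck)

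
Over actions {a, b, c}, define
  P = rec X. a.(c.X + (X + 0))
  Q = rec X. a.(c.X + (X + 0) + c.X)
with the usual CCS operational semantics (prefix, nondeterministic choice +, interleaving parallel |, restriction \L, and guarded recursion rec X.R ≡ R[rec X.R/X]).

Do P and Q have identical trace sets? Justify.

YES

P's transition system — 2 states:
  u0 = rec X. a.(c.X + (X + 0)) | -a-> u1
  u1 = c.(rec X. a.(c.X + (X + 0))) + ((rec X. a.(c.X + (X + 0))) + 0) | -a-> u1, -c-> u0
Q's transition system — 2 states:
  v0 = rec X. a.(c.X + (X + 0) + c.X) | -a-> v1
  v1 = c.(rec X. a.(c.X + (X + 0) + c.X)) + ((rec X. a.(c.X + (X + 0) + c.X)) + 0) + c.(rec X. a.(c.X + (X + 0) + c.X)) | -a-> v1, -c-> v0
Partition-refinement fixed point:
  B0 = {u0, v0}
  B1 = {u1, v1}
u0 ∈ B0, v0 ∈ B0 → same block
Bisimilar ⇒ trace-equivalent.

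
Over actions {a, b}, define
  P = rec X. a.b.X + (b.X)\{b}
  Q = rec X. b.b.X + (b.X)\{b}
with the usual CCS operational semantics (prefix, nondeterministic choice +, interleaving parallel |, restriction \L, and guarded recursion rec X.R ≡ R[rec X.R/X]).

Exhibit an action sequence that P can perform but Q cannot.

Reachable graph of P (2 states):
  p0 = rec X. a.b.X + (b.X)\{b} → =a=> p1
  p1 = b.(rec X. a.b.X + (b.X)\{b}) → =b=> p0
Reachable graph of Q (2 states):
  q0 = rec X. b.b.X + (b.X)\{b} → =b=> q1
  q1 = b.(rec X. b.b.X + (b.X)\{b}) → =b=> q0
Run σ = ⟨a⟩ on P: start {p0}
  [1] a ⇒ {p1}
  P completes σ.
Run σ = ⟨a⟩ on Q: start {q0}
  [1] a ⇒ no successor for Q

a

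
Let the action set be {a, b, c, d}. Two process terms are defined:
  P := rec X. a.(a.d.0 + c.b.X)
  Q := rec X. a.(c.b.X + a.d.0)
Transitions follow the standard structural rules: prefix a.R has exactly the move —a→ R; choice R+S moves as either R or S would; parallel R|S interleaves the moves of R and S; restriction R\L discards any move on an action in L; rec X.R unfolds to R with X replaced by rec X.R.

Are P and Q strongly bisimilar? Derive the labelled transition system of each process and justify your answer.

bisimilar

P's transition system — 5 states:
  u0 = rec X. a.(a.d.0 + c.b.X) → ··a··> u1
  u1 = a.d.0 + c.b.(rec X. a.(a.d.0 + c.b.X)) → ··a··> u2, ··c··> u3
  u2 = d.0 → ··d··> u4
  u3 = b.(rec X. a.(a.d.0 + c.b.X)) → ··b··> u0
  u4 = 0 → stopped
Q's transition system — 5 states:
  v0 = rec X. a.(c.b.X + a.d.0) → ··a··> v1
  v1 = c.b.(rec X. a.(c.b.X + a.d.0)) + a.d.0 → ··a··> v2, ··c··> v3
  v2 = d.0 → ··d··> v4
  v3 = b.(rec X. a.(c.b.X + a.d.0)) → ··b··> v0
  v4 = 0 → stopped
Bisimilarity quotient blocks:
  B0 = {u0, v0}
  B1 = {u1, v1}
  B2 = {u3, v3}
  B3 = {u2, v2}
  B4 = {u4, v4}
u0 ∈ B0, v0 ∈ B0 → same block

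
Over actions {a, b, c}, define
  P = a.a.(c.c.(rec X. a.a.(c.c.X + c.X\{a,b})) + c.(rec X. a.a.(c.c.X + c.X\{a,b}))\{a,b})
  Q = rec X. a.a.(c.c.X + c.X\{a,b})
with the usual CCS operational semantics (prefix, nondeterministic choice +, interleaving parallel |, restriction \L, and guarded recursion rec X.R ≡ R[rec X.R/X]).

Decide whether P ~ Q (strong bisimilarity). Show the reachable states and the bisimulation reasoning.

Reachable graph of P (6 states):
  s0 = a.a.(c.c.(rec X. a.a.(c.c.X + c.X\{a,b})) + c.(rec X. a.a.(c.c.X + c.X\{a,b}))\{a,b}) ⊢ ··a··> s1
  s1 = a.(c.c.(rec X. a.a.(c.c.X + c.X\{a,b})) + c.(rec X. a.a.(c.c.X + c.X\{a,b}))\{a,b}) ⊢ ··a··> s2
  s2 = c.c.(rec X. a.a.(c.c.X + c.X\{a,b})) + c.(rec X. a.a.(c.c.X + c.X\{a,b}))\{a,b} ⊢ ··c··> s3, ··c··> s4
  s3 = (rec X. a.a.(c.c.X + c.X\{a,b}))\{a,b} ⊢ ·
  s4 = c.(rec X. a.a.(c.c.X + c.X\{a,b})) ⊢ ··c··> s5
  s5 = rec X. a.a.(c.c.X + c.X\{a,b}) ⊢ ··a··> s1
Reachable graph of Q (5 states):
  t0 = rec X. a.a.(c.c.X + c.X\{a,b}) ⊢ ··a··> t1
  t1 = a.(c.c.(rec X. a.a.(c.c.X + c.X\{a,b})) + c.(rec X. a.a.(c.c.X + c.X\{a,b}))\{a,b}) ⊢ ··a··> t2
  t2 = c.c.(rec X. a.a.(c.c.X + c.X\{a,b})) + c.(rec X. a.a.(c.c.X + c.X\{a,b}))\{a,b} ⊢ ··c··> t3, ··c··> t4
  t3 = (rec X. a.a.(c.c.X + c.X\{a,b}))\{a,b} ⊢ ·
  t4 = c.(rec X. a.a.(c.c.X + c.X\{a,b})) ⊢ ··c··> t0
Coarsest stable partition (strong bisimilarity classes):
  B0 = {s0, s5, t0}
  B1 = {s1, t1}
  B2 = {s2, t2}
  B3 = {s4, t4}
  B4 = {s3, t3}
s0 ∈ B0, t0 ∈ B0 → same block

YES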